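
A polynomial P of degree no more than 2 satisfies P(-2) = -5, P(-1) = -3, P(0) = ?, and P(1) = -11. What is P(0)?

-5

On equispaced nodes a degree-2 polynomial has vanishing third forward difference, so
  - P(-2) + 3·P(-1) - 3·P(0) + P(1) = 0.
Substituting the known values and solving for P(0):
  -3·P(0) = 15
  P(0) = -5.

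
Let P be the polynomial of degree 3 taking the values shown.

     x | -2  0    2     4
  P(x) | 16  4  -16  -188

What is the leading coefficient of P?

-3

Write P(x) = ax^3 + bx^2 + cx + d. Substituting each data point gives a linear system:
  -8a + 4b - 2c + d = 16
  d = 4
  8a + 4b + 2c + d = -16
  64a + 16b + 4c + d = -188
Solving the system yields a = -3, b = -1, c = 4, d = 4.
So P(x) = -3x³ - x² + 4x + 4.
The leading coefficient is -3.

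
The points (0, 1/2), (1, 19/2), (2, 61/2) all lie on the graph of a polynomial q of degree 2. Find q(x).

Using the Lagrange interpolation formula with nodes 0, 1, 2:
  L_0(x) = (x - 1)(x - 2) / 2
  L_1(x) = x(x - 2) / -1
  L_2(x) = x(x - 1) / 2
Then q(x) = 1/2·L_0(x) + 19/2·L_1(x) + 61/2·L_2(x).
Expanding and collecting terms gives q(x) = 6x² + 3x + 1/2.
Check: q(0) = 1/2. ✓

q(x) = 6x^2 + 3x + 1/2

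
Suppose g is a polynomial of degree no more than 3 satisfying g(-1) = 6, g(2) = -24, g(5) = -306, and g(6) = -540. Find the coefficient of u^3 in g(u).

Write g(u) = au^3 + bu^2 + cu + d. Substituting each data point gives a linear system:
  -a + b - c + d = 6
  8a + 4b + 2c + d = -24
  125a + 25b + 5c + d = -306
  216a + 36b + 6c + d = -540
Solving the system yields a = -3, b = 4, c = -5, d = -6.
So g(u) = -3u^3 + 4u^2 - 5u - 6.
The leading coefficient is -3.

-3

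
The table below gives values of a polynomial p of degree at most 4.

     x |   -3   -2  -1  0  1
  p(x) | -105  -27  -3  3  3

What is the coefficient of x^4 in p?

-1

Write p(x) = ax^4 + bx^3 + cx^2 + dx + e. Substituting each data point gives a linear system:
  81a - 27b + 9c - 3d + e = -105
  16a - 8b + 4c - 2d + e = -27
  a - b + c - d + e = -3
  e = 3
  a + b + c + d + e = 3
Solving the system yields a = -1, b = 0, c = -2, d = 3, e = 3.
So p(x) = -x^4 - 2x^2 + 3x + 3.
The leading coefficient is -1.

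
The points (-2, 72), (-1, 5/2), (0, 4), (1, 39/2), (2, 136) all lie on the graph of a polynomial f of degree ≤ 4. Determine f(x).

Using the Lagrange interpolation formula with nodes -2, -1, 0, 1, 2:
  L_0(x) = (x + 1)x(x - 1)(x - 2) / 24
  L_1(x) = (x + 2)x(x - 1)(x - 2) / -6
  L_2(x) = (x + 2)(x + 1)(x - 1)(x - 2) / 4
  L_3(x) = (x + 2)(x + 1)x(x - 2) / -6
  L_4(x) = (x + 2)(x + 1)x(x - 1) / 24
Then f(x) = 72·L_0(x) + 5/2·L_1(x) + 4·L_2(x) + 39/2·L_3(x) + 136·L_4(x).
Expanding and collecting terms gives f(x) = 6x^4 + (5/2)x^3 + x^2 + 6x + 4.
Check: f(2) = 136. ✓

f(x) = 6x^4 + (5/2)x^3 + x^2 + 6x + 4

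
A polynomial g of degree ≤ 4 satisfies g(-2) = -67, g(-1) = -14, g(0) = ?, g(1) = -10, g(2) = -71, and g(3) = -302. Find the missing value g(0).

-5

On equispaced nodes a degree-4 polynomial has vanishing fifth forward difference, so
  - g(-2) + 5·g(-1) - 10·g(0) + 10·g(1) - 5·g(2) + g(3) = 0.
Substituting the known values and solving for g(0):
  -10·g(0) = 50
  g(0) = -5.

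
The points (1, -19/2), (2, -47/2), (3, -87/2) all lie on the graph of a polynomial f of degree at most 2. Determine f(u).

f(u) = -3u^2 - 5u - 3/2

Using the Lagrange interpolation formula with nodes 1, 2, 3:
  L_0(u) = (u - 2)(u - 3) / 2
  L_1(u) = (u - 1)(u - 3) / -1
  L_2(u) = (u - 1)(u - 2) / 2
Then f(u) = -19/2·L_0(u) - 47/2·L_1(u) - 87/2·L_2(u).
Expanding and collecting terms gives f(u) = -3u^2 - 5u - 3/2.
Check: f(2) = -47/2. ✓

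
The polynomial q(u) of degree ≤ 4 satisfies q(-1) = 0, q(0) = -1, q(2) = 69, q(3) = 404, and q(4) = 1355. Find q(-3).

494

Write q(u) = au^4 + bu^3 + cu^2 + du + e. Substituting each data point gives a linear system:
  a - b + c - d + e = 0
  e = -1
  16a + 8b + 4c + 2d + e = 69
  81a + 27b + 9c + 3d + e = 404
  256a + 64b + 16c + 4d + e = 1355
Solving the system yields a = 6, b = -2, c = -4, d = 3, e = -1.
So q(u) = 6u⁴ - 2u³ - 4u² + 3u - 1.
Then q(-3) = 494.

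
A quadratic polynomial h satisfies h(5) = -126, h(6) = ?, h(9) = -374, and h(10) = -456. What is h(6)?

The 3 known points determine the degree-2 polynomial uniquely.
Write h(n) = an^2 + bn + c. Substituting each data point gives a linear system:
  25a + 5b + c = -126
  81a + 9b + c = -374
  100a + 10b + c = -456
Solving the system yields a = -4, b = -6, c = 4.
So h(n) = -4n^2 - 6n + 4.
Then h(6) = -176.

-176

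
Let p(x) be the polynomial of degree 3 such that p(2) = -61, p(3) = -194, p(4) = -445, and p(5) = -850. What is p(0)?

-5

Write p(x) = ax^3 + bx^2 + cx + d. Substituting each data point gives a linear system:
  8a + 4b + 2c + d = -61
  27a + 9b + 3c + d = -194
  64a + 16b + 4c + d = -445
  125a + 25b + 5c + d = -850
Solving the system yields a = -6, b = -5, c = 6, d = -5.
So p(x) = -6x^3 - 5x^2 + 6x - 5.
Then p(0) = -5.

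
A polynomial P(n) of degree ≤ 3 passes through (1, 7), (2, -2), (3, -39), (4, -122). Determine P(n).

Write P(n) = an^3 + bn^2 + cn + d. Substituting each data point gives a linear system:
  a + b + c + d = 7
  8a + 4b + 2c + d = -2
  27a + 9b + 3c + d = -39
  64a + 16b + 4c + d = -122
Solving the system yields a = -3, b = 4, c = 0, d = 6.
So P(n) = -3n^3 + 4n^2 + 6.
Check: P(3) = -39. ✓

P(n) = -3n^3 + 4n^2 + 6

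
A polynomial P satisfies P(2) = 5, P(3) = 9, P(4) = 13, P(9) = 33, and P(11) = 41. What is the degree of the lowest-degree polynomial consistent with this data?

1

Divided differences on the nodes 2, 3, 4, 9, 11:
  order 0: 5  9  13  33  41
  order 1: 4  4  4  4
  order 2: 0  0  0
  order 3: 0  0
  order 4: 0
The order-1 divided differences are all 4 (nonzero) and every higher order vanishes, so the data lies on a polynomial of degree exactly 1.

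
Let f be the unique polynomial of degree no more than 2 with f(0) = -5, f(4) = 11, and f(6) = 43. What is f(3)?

1

Write f(u) = au^2 + bu + c. Substituting each data point gives a linear system:
  c = -5
  16a + 4b + c = 11
  36a + 6b + c = 43
Solving the system yields a = 2, b = -4, c = -5.
So f(u) = 2u^2 - 4u - 5.
Then f(3) = 1.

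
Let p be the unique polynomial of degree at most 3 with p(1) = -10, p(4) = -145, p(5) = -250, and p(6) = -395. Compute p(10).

Using the Lagrange interpolation formula with nodes 1, 4, 5, 6:
  L_0(u) = (u - 4)(u - 5)(u - 6) / -60
  L_1(u) = (u - 1)(u - 5)(u - 6) / 6
  L_2(u) = (u - 1)(u - 4)(u - 6) / -4
  L_3(u) = (u - 1)(u - 4)(u - 5) / 10
Then p(u) = -10·L_0(u) - 145·L_1(u) - 250·L_2(u) - 395·L_3(u).
Expanding and collecting terms gives p(u) = -u³ - 5u² + u - 5.
Evaluating at u = 10: p(10) = -1495.

-1495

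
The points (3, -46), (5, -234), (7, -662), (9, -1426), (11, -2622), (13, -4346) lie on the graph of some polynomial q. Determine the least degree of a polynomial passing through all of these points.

Forward differences of the values at t = 3, 5, 7, 9, 11, 13:
  q  : -46  -234  -662  -1426  -2622  -4346
  Δ  : -188  -428  -764  -1196  -1724
  Δ^2: -240  -336  -432  -528
  Δ^3: -96  -96  -96
  Δ^4: 0  0
  Δ^5: 0
The third differences are constant (-96) and nonzero, while all higher differences vanish, so the minimal degree is 3.

3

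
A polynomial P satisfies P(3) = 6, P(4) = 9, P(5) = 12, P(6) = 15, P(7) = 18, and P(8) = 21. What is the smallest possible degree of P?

Forward differences of the values at s = 3, 4, 5, 6, 7, 8:
  P  : 6  9  12  15  18  21
  Δ  : 3  3  3  3  3
  Δ^2: 0  0  0  0
  Δ^3: 0  0  0
  Δ^4: 0  0
  Δ^5: 0
The first differences are constant (3) and nonzero, while all higher differences vanish, so the minimal degree is 1.

1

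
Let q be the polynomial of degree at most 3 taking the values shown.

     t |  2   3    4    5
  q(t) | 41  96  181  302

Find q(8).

Write q(t) = at^3 + bt^2 + ct + d. Substituting each data point gives a linear system:
  8a + 4b + 2c + d = 41
  27a + 9b + 3c + d = 96
  64a + 16b + 4c + d = 181
  125a + 25b + 5c + d = 302
Solving the system yields a = 1, b = 6, c = 6, d = -3.
So q(t) = t³ + 6t² + 6t - 3.
Then q(8) = 941.

941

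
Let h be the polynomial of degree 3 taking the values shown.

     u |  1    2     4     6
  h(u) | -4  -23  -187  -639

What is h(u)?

Write h(u) = au^3 + bu^2 + cu + d. Substituting each data point gives a linear system:
  a + b + c + d = -4
  8a + 4b + 2c + d = -23
  64a + 16b + 4c + d = -187
  216a + 36b + 6c + d = -639
Solving the system yields a = -3, b = 0, c = 2, d = -3.
So h(u) = -3u³ + 2u - 3.
Check: h(6) = -639. ✓

h(u) = -3u^3 + 2u - 3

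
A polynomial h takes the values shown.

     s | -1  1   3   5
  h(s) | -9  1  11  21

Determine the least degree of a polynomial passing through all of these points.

1

Forward differences of the values at s = -1, 1, 3, 5:
  h  : -9  1  11  21
  Δ  : 10  10  10
  Δ^2: 0  0
  Δ^3: 0
The first differences are constant (10) and nonzero, while all higher differences vanish, so the minimal degree is 1.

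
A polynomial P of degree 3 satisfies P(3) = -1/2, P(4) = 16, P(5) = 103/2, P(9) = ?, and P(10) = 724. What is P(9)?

1007/2

The 4 known points determine the degree-3 polynomial uniquely.
Write P(x) = ax^3 + bx^2 + cx + d. Substituting each data point gives a linear system:
  27a + 9b + 3c + d = -1/2
  64a + 16b + 4c + d = 16
  125a + 25b + 5c + d = 103/2
  1000a + 100b + 10c + d = 724
Solving the system yields a = 1, b = -5/2, c = -3, d = 4.
So P(x) = x^3 - (5/2)x^2 - 3x + 4.
Then P(9) = 1007/2.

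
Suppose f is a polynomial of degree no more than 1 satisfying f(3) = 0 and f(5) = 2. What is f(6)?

Write f(x) = ax + b. Substituting each data point gives a linear system:
  3a + b = 0
  5a + b = 2
Solving the system yields a = 1, b = -3.
So f(x) = x - 3.
Then f(6) = 3.

3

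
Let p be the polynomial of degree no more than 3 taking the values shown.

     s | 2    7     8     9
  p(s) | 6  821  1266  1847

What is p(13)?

5891

Using the Lagrange interpolation formula with nodes 2, 7, 8, 9:
  L_0(s) = (s - 7)(s - 8)(s - 9) / -210
  L_1(s) = (s - 2)(s - 8)(s - 9) / 10
  L_2(s) = (s - 2)(s - 7)(s - 9) / -6
  L_3(s) = (s - 2)(s - 7)(s - 8) / 14
Then p(s) = 6·L_0(s) + 821·L_1(s) + 1266·L_2(s) + 1847·L_3(s).
Expanding and collecting terms gives p(s) = 3s^3 - 4s^2 - 2s + 2.
Evaluating at s = 13: p(13) = 5891.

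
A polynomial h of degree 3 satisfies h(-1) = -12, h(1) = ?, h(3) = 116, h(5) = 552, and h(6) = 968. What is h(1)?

8

The 4 known points determine the degree-3 polynomial uniquely.
Write h(x) = ax^3 + bx^2 + cx + d. Substituting each data point gives a linear system:
  -a + b - c + d = -12
  27a + 9b + 3c + d = 116
  125a + 25b + 5c + d = 552
  216a + 36b + 6c + d = 968
Solving the system yields a = 5, b = -4, c = 5, d = 2.
So h(x) = 5x^3 - 4x^2 + 5x + 2.
Then h(1) = 8.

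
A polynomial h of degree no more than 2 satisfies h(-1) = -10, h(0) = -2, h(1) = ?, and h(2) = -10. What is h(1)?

-2

The 3 known points determine the degree-2 polynomial uniquely.
Write h(t) = at^2 + bt + c. Substituting each data point gives a linear system:
  a - b + c = -10
  c = -2
  4a + 2b + c = -10
Solving the system yields a = -4, b = 4, c = -2.
So h(t) = -4t^2 + 4t - 2.
Then h(1) = -2.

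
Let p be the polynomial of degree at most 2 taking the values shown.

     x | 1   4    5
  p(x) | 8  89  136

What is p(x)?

p(x) = 5x^2 + 2x + 1

Write p(x) = ax^2 + bx + c. Substituting each data point gives a linear system:
  a + b + c = 8
  16a + 4b + c = 89
  25a + 5b + c = 136
Solving the system yields a = 5, b = 2, c = 1.
So p(x) = 5x² + 2x + 1.
Check: p(4) = 89. ✓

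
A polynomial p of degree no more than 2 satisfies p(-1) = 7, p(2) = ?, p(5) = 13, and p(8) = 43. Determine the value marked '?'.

The 3 known points determine the degree-2 polynomial uniquely.
Write p(t) = at^2 + bt + c. Substituting each data point gives a linear system:
  a - b + c = 7
  25a + 5b + c = 13
  64a + 8b + c = 43
Solving the system yields a = 1, b = -3, c = 3.
So p(t) = t^2 - 3t + 3.
Then p(2) = 1.

1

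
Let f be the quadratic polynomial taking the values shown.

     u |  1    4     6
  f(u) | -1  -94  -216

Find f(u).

Using the Lagrange interpolation formula with nodes 1, 4, 6:
  L_0(u) = (u - 4)(u - 6) / 15
  L_1(u) = (u - 1)(u - 6) / -6
  L_2(u) = (u - 1)(u - 4) / 10
Then f(u) = -1·L_0(u) - 94·L_1(u) - 216·L_2(u).
Expanding and collecting terms gives f(u) = -6u^2 - u + 6.
Check: f(1) = -1. ✓

f(u) = -6u^2 - u + 6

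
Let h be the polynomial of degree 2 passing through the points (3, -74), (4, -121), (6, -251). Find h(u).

h(u) = -6u^2 - 5u - 5

Using the Lagrange interpolation formula with nodes 3, 4, 6:
  L_0(u) = (u - 4)(u - 6) / 3
  L_1(u) = (u - 3)(u - 6) / -2
  L_2(u) = (u - 3)(u - 4) / 6
Then h(u) = -74·L_0(u) - 121·L_1(u) - 251·L_2(u).
Expanding and collecting terms gives h(u) = -6u² - 5u - 5.
Check: h(6) = -251. ✓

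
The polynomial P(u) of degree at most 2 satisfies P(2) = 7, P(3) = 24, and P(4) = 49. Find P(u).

Using the Lagrange interpolation formula with nodes 2, 3, 4:
  L_0(u) = (u - 3)(u - 4) / 2
  L_1(u) = (u - 2)(u - 4) / -1
  L_2(u) = (u - 2)(u - 3) / 2
Then P(u) = 7·L_0(u) + 24·L_1(u) + 49·L_2(u).
Expanding and collecting terms gives P(u) = 4u² - 3u - 3.
Check: P(4) = 49. ✓

P(u) = 4u^2 - 3u - 3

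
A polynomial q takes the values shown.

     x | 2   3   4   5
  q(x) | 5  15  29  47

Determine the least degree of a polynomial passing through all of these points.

Forward differences of the values at x = 2, 3, 4, 5:
  q  : 5  15  29  47
  Δ  : 10  14  18
  Δ^2: 4  4
  Δ^3: 0
The second differences are constant (4) and nonzero, while all higher differences vanish, so the minimal degree is 2.

2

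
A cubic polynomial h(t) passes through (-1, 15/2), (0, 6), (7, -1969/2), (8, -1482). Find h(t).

Using the Lagrange interpolation formula with nodes -1, 0, 7, 8:
  L_0(t) = t(t - 7)(t - 8) / -72
  L_1(t) = (t + 1)(t - 7)(t - 8) / 56
  L_2(t) = (t + 1)t(t - 8) / -56
  L_3(t) = (t + 1)t(t - 7) / 72
Then h(t) = 15/2·L_0(t) + 6·L_1(t) - 1969/2·L_2(t) - 1482·L_3(t).
Expanding and collecting terms gives h(t) = -3t³ + (1/2)t² + 2t + 6.
Check: h(7) = -1969/2. ✓

h(t) = -3t^3 + (1/2)t^2 + 2t + 6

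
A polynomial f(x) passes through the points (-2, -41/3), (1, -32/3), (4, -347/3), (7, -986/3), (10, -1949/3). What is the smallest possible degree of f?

2

Forward differences of the values at x = -2, 1, 4, 7, 10:
  f  : -41/3  -32/3  -347/3  -986/3  -1949/3
  Δ  : 3  -105  -213  -321
  Δ^2: -108  -108  -108
  Δ^3: 0  0
  Δ^4: 0
The second differences are constant (-108) and nonzero, while all higher differences vanish, so the minimal degree is 2.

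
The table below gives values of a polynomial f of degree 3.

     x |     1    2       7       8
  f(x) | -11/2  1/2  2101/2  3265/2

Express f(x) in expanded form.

f(x) = 4x^3 - 6x^2 - 4x + 1/2

Write f(x) = ax^3 + bx^2 + cx + d. Substituting each data point gives a linear system:
  a + b + c + d = -11/2
  8a + 4b + 2c + d = 1/2
  343a + 49b + 7c + d = 2101/2
  512a + 64b + 8c + d = 3265/2
Solving the system yields a = 4, b = -6, c = -4, d = 1/2.
So f(x) = 4x^3 - 6x^2 - 4x + 1/2.
Check: f(8) = 3265/2. ✓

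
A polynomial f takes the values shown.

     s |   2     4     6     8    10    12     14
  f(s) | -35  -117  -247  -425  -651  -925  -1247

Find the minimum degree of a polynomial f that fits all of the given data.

Forward differences of the values at s = 2, 4, 6, 8, 10, 12, 14:
  f  : -35  -117  -247  -425  -651  -925  -1247
  Δ  : -82  -130  -178  -226  -274  -322
  Δ^2: -48  -48  -48  -48  -48
  Δ^3: 0  0  0  0
  Δ^4: 0  0  0
  Δ^5: 0  0
  Δ^6: 0
The second differences are constant (-48) and nonzero, while all higher differences vanish, so the minimal degree is 2.

2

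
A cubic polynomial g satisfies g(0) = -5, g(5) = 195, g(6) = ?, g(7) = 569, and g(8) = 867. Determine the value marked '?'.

The 4 known points determine the degree-3 polynomial uniquely.
Write g(n) = an^3 + bn^2 + cn + d. Substituting each data point gives a linear system:
  d = -5
  125a + 25b + 5c + d = 195
  343a + 49b + 7c + d = 569
  512a + 64b + 8c + d = 867
Solving the system yields a = 2, b = -3, c = 5, d = -5.
So g(n) = 2n^3 - 3n^2 + 5n - 5.
Then g(6) = 349.

349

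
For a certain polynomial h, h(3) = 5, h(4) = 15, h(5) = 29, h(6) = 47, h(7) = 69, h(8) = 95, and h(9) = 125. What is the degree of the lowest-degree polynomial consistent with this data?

2

Forward differences of the values at x = 3, 4, 5, 6, 7, 8, 9:
  h  : 5  15  29  47  69  95  125
  Δ  : 10  14  18  22  26  30
  Δ^2: 4  4  4  4  4
  Δ^3: 0  0  0  0
  Δ^4: 0  0  0
  Δ^5: 0  0
  Δ^6: 0
The second differences are constant (4) and nonzero, while all higher differences vanish, so the minimal degree is 2.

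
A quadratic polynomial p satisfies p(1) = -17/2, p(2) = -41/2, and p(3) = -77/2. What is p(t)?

Using the Lagrange interpolation formula with nodes 1, 2, 3:
  L_0(t) = (t - 2)(t - 3) / 2
  L_1(t) = (t - 1)(t - 3) / -1
  L_2(t) = (t - 1)(t - 2) / 2
Then p(t) = -17/2·L_0(t) - 41/2·L_1(t) - 77/2·L_2(t).
Expanding and collecting terms gives p(t) = -3t^2 - 3t - 5/2.
Check: p(1) = -17/2. ✓

p(t) = -3t^2 - 3t - 5/2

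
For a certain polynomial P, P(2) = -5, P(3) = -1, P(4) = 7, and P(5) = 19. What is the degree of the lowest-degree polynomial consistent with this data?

2

Forward differences of the values at s = 2, 3, 4, 5:
  P  : -5  -1  7  19
  Δ  : 4  8  12
  Δ^2: 4  4
  Δ^3: 0
The second differences are constant (4) and nonzero, while all higher differences vanish, so the minimal degree is 2.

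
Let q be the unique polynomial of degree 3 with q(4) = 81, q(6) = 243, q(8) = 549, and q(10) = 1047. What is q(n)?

Write q(n) = an^3 + bn^2 + cn + d. Substituting each data point gives a linear system:
  64a + 16b + 4c + d = 81
  216a + 36b + 6c + d = 243
  512a + 64b + 8c + d = 549
  1000a + 100b + 10c + d = 1047
Solving the system yields a = 1, b = 0, c = 5, d = -3.
So q(n) = n^3 + 5n - 3.
Check: q(8) = 549. ✓

q(n) = n^3 + 5n - 3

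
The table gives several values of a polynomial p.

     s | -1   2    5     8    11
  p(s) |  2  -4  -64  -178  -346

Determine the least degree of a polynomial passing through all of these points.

Forward differences of the values at s = -1, 2, 5, 8, 11:
  p  : 2  -4  -64  -178  -346
  Δ  : -6  -60  -114  -168
  Δ^2: -54  -54  -54
  Δ^3: 0  0
  Δ^4: 0
The second differences are constant (-54) and nonzero, while all higher differences vanish, so the minimal degree is 2.

2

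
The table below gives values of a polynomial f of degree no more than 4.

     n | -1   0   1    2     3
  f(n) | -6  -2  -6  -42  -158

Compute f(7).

-3222

Write f(n) = an^4 + bn^3 + cn^2 + dn + e. Substituting each data point gives a linear system:
  a - b + c - d + e = -6
  e = -2
  a + b + c + d + e = -6
  16a + 8b + 4c + 2d + e = -42
  81a + 27b + 9c + 3d + e = -158
Solving the system yields a = -1, b = -2, c = -3, d = 2, e = -2.
So f(n) = -n^4 - 2n^3 - 3n^2 + 2n - 2.
Then f(7) = -3222.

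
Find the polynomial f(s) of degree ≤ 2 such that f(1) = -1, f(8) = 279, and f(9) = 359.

f(s) = 5s^2 - 5s - 1

Write f(s) = as^2 + bs + c. Substituting each data point gives a linear system:
  a + b + c = -1
  64a + 8b + c = 279
  81a + 9b + c = 359
Solving the system yields a = 5, b = -5, c = -1.
So f(s) = 5s^2 - 5s - 1.
Check: f(8) = 279. ✓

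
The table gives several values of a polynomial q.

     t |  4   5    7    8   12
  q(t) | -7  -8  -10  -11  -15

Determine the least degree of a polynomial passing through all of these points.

Divided differences on the nodes 4, 5, 7, 8, 12:
  order 0: -7  -8  -10  -11  -15
  order 1: -1  -1  -1  -1
  order 2: 0  0  0
  order 3: 0  0
  order 4: 0
The order-1 divided differences are all -1 (nonzero) and every higher order vanishes, so the data lies on a polynomial of degree exactly 1.

1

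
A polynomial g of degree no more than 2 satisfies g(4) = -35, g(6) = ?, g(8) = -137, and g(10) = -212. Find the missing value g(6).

-78

On equispaced nodes a degree-2 polynomial has vanishing third forward difference, so
  - g(4) + 3·g(6) - 3·g(8) + g(10) = 0.
Substituting the known values and solving for g(6):
  3·g(6) = -234
  g(6) = -78.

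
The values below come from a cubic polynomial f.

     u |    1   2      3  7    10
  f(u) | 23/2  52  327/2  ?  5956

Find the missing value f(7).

The 4 known points determine the degree-3 polynomial uniquely.
Write f(u) = au^3 + bu^2 + cu + d. Substituting each data point gives a linear system:
  a + b + c + d = 23/2
  8a + 4b + 2c + d = 52
  27a + 9b + 3c + d = 327/2
  1000a + 100b + 10c + d = 5956
Solving the system yields a = 6, b = -1/2, c = 0, d = 6.
So f(u) = 6u³ - (1/2)u² + 6.
Then f(7) = 4079/2.

4079/2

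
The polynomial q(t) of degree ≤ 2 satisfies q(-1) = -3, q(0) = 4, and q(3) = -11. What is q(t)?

Write q(t) = at^2 + bt + c. Substituting each data point gives a linear system:
  a - b + c = -3
  c = 4
  9a + 3b + c = -11
Solving the system yields a = -3, b = 4, c = 4.
So q(t) = -3t^2 + 4t + 4.
Check: q(3) = -11. ✓

q(t) = -3t^2 + 4t + 4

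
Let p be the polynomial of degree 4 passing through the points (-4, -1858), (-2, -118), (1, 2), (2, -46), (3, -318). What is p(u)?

Write p(u) = au^4 + bu^3 + cu^2 + du + e. Substituting each data point gives a linear system:
  256a - 64b + 16c - 4d + e = -1858
  16a - 8b + 4c - 2d + e = -118
  a + b + c + d + e = 2
  16a + 8b + 4c + 2d + e = -46
  81a + 27b + 9c + 3d + e = -318
Solving the system yields a = -6, b = 6, c = 2, d = -6, e = 6.
So p(u) = -6u⁴ + 6u³ + 2u² - 6u + 6.
Check: p(1) = 2. ✓

p(u) = -6u^4 + 6u^3 + 2u^2 - 6u + 6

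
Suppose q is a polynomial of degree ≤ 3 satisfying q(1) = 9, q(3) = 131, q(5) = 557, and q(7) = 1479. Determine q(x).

Using the Lagrange interpolation formula with nodes 1, 3, 5, 7:
  L_0(x) = (x - 3)(x - 5)(x - 7) / -48
  L_1(x) = (x - 1)(x - 5)(x - 7) / 16
  L_2(x) = (x - 1)(x - 3)(x - 7) / -16
  L_3(x) = (x - 1)(x - 3)(x - 5) / 48
Then q(x) = 9·L_0(x) + 131·L_1(x) + 557·L_2(x) + 1479·L_3(x).
Expanding and collecting terms gives q(x) = 4x³ + 2x² + x + 2.
Check: q(5) = 557. ✓

q(x) = 4x^3 + 2x^2 + x + 2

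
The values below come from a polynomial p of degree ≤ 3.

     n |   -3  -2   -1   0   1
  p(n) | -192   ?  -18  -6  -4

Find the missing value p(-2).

On equispaced nodes a degree-3 polynomial has vanishing fourth forward difference, so
  p(-3) - 4·p(-2) + 6·p(-1) - 4·p(0) + p(1) = 0.
Substituting the known values and solving for p(-2):
  -4·p(-2) = 280
  p(-2) = -70.

-70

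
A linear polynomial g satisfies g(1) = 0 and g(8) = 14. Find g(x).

g(x) = 2x - 2

Using the Lagrange interpolation formula with nodes 1, 8:
  L_0(x) = (x - 8) / -7
  L_1(x) = (x - 1) / 7
Then g(x) = 0·L_0(x) + 14·L_1(x).
Expanding and collecting terms gives g(x) = 2x - 2.
Check: g(8) = 14. ✓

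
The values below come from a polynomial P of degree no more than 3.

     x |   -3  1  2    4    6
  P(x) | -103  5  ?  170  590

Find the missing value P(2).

22

The 4 known points determine the degree-3 polynomial uniquely.
Write P(x) = ax^3 + bx^2 + cx + d. Substituting each data point gives a linear system:
  -27a + 9b - 3c + d = -103
  a + b + c + d = 5
  64a + 16b + 4c + d = 170
  216a + 36b + 6c + d = 590
Solving the system yields a = 3, b = -2, c = 2, d = 2.
So P(x) = 3x³ - 2x² + 2x + 2.
Then P(2) = 22.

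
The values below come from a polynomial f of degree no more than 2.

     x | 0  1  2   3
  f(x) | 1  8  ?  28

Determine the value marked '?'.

17

The 3 known points determine the degree-2 polynomial uniquely.
Write f(x) = ax^2 + bx + c. Substituting each data point gives a linear system:
  c = 1
  a + b + c = 8
  9a + 3b + c = 28
Solving the system yields a = 1, b = 6, c = 1.
So f(x) = x^2 + 6x + 1.
Then f(2) = 17.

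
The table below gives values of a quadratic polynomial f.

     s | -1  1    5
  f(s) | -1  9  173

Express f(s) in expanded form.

f(s) = 6s^2 + 5s - 2

Write f(s) = as^2 + bs + c. Substituting each data point gives a linear system:
  a - b + c = -1
  a + b + c = 9
  25a + 5b + c = 173
Solving the system yields a = 6, b = 5, c = -2.
So f(s) = 6s^2 + 5s - 2.
Check: f(-1) = -1. ✓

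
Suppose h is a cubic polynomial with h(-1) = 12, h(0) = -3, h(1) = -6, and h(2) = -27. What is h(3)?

Write h(s) = as^3 + bs^2 + cs + d. Substituting each data point gives a linear system:
  -a + b - c + d = 12
  d = -3
  a + b + c + d = -6
  8a + 4b + 2c + d = -27
Solving the system yields a = -5, b = 6, c = -4, d = -3.
So h(s) = -5s³ + 6s² - 4s - 3.
Then h(3) = -96.

-96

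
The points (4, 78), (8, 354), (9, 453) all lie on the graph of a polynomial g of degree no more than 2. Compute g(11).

687

Write g(t) = at^2 + bt + c. Substituting each data point gives a linear system:
  16a + 4b + c = 78
  64a + 8b + c = 354
  81a + 9b + c = 453
Solving the system yields a = 6, b = -3, c = -6.
So g(t) = 6t^2 - 3t - 6.
Then g(11) = 687.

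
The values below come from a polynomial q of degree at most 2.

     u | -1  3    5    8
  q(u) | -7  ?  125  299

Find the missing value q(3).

49

The 3 known points determine the degree-2 polynomial uniquely.
Write q(u) = au^2 + bu + c. Substituting each data point gives a linear system:
  a - b + c = -7
  25a + 5b + c = 125
  64a + 8b + c = 299
Solving the system yields a = 4, b = 6, c = -5.
So q(u) = 4u^2 + 6u - 5.
Then q(3) = 49.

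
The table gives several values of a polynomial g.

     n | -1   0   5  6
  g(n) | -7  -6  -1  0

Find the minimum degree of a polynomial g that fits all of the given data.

Divided differences on the nodes -1, 0, 5, 6:
  order 0: -7  -6  -1  0
  order 1: 1  1  1
  order 2: 0  0
  order 3: 0
The order-1 divided differences are all 1 (nonzero) and every higher order vanishes, so the data lies on a polynomial of degree exactly 1.

1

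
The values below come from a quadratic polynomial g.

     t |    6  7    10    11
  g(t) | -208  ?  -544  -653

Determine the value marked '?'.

The 3 known points determine the degree-2 polynomial uniquely.
Write g(t) = at^2 + bt + c. Substituting each data point gives a linear system:
  36a + 6b + c = -208
  100a + 10b + c = -544
  121a + 11b + c = -653
Solving the system yields a = -5, b = -4, c = -4.
So g(t) = -5t^2 - 4t - 4.
Then g(7) = -277.

-277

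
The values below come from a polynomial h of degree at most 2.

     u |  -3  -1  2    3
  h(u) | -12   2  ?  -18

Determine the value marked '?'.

-7

The 3 known points determine the degree-2 polynomial uniquely.
Write h(u) = au^2 + bu + c. Substituting each data point gives a linear system:
  9a - 3b + c = -12
  a - b + c = 2
  9a + 3b + c = -18
Solving the system yields a = -2, b = -1, c = 3.
So h(u) = -2u^2 - u + 3.
Then h(2) = -7.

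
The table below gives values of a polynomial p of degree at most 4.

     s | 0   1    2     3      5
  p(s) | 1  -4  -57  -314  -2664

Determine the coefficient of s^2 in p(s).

Write p(s) = as^4 + bs^3 + cs^2 + ds + e. Substituting each data point gives a linear system:
  e = 1
  a + b + c + d + e = -4
  16a + 8b + 4c + 2d + e = -57
  81a + 27b + 9c + 3d + e = -314
  625a + 125b + 25c + 5d + e = -2664
Solving the system yields a = -5, b = 4, c = -1, d = -3, e = 1.
So p(s) = -5s^4 + 4s^3 - s^2 - 3s + 1.
The coefficient of s^2 is -1.

-1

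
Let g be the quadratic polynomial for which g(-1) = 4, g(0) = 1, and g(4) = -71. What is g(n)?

g(n) = -3n^2 - 6n + 1

Write g(n) = an^2 + bn + c. Substituting each data point gives a linear system:
  a - b + c = 4
  c = 1
  16a + 4b + c = -71
Solving the system yields a = -3, b = -6, c = 1.
So g(n) = -3n^2 - 6n + 1.
Check: g(4) = -71. ✓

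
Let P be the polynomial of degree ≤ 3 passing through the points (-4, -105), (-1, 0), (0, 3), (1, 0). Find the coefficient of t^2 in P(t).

Write P(t) = at^3 + bt^2 + ct + d. Substituting each data point gives a linear system:
  -64a + 16b - 4c + d = -105
  -a + b - c + d = 0
  d = 3
  a + b + c + d = 0
Solving the system yields a = 1, b = -3, c = -1, d = 3.
So P(t) = t³ - 3t² - t + 3.
The coefficient of t^2 is -3.

-3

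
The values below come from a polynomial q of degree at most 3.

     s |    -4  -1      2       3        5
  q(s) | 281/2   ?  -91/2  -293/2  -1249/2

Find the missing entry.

-13/2

The 4 known points determine the degree-3 polynomial uniquely.
Write q(s) = as^3 + bs^2 + cs + d. Substituting each data point gives a linear system:
  -64a + 16b - 4c + d = 281/2
  8a + 4b + 2c + d = -91/2
  27a + 9b + 3c + d = -293/2
  125a + 25b + 5c + d = -1249/2
Solving the system yields a = -4, b = -6, c = 5, d = 1/2.
So q(s) = -4s³ - 6s² + 5s + 1/2.
Then q(-1) = -13/2.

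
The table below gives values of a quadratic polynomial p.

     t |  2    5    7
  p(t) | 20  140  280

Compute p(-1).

Using the Lagrange interpolation formula with nodes 2, 5, 7:
  L_0(t) = (t - 5)(t - 7) / 15
  L_1(t) = (t - 2)(t - 7) / -6
  L_2(t) = (t - 2)(t - 5) / 10
Then p(t) = 20·L_0(t) + 140·L_1(t) + 280·L_2(t).
Expanding and collecting terms gives p(t) = 6t^2 - 2t.
Evaluating at t = -1: p(-1) = 8.

8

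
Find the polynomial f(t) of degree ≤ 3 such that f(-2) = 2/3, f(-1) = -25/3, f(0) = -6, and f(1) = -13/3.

f(t) = -2t^3 - (1/3)t^2 + 4t - 6

Write f(t) = at^3 + bt^2 + ct + d. Substituting each data point gives a linear system:
  -8a + 4b - 2c + d = 2/3
  -a + b - c + d = -25/3
  d = -6
  a + b + c + d = -13/3
Solving the system yields a = -2, b = -1/3, c = 4, d = -6.
So f(t) = -2t³ - (1/3)t² + 4t - 6.
Check: f(0) = -6. ✓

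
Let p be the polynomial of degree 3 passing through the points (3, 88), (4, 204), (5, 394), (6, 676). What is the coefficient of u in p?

Write p(u) = au^3 + bu^2 + cu + d. Substituting each data point gives a linear system:
  27a + 9b + 3c + d = 88
  64a + 16b + 4c + d = 204
  125a + 25b + 5c + d = 394
  216a + 36b + 6c + d = 676
Solving the system yields a = 3, b = 1, c = -2, d = 4.
So p(u) = 3u³ + u² - 2u + 4.
The coefficient of u is -2.

-2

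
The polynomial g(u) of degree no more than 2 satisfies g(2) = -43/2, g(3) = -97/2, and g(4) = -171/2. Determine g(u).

g(u) = -5u^2 - 2u + 5/2

Using the Lagrange interpolation formula with nodes 2, 3, 4:
  L_0(u) = (u - 3)(u - 4) / 2
  L_1(u) = (u - 2)(u - 4) / -1
  L_2(u) = (u - 2)(u - 3) / 2
Then g(u) = -43/2·L_0(u) - 97/2·L_1(u) - 171/2·L_2(u).
Expanding and collecting terms gives g(u) = -5u^2 - 2u + 5/2.
Check: g(4) = -171/2. ✓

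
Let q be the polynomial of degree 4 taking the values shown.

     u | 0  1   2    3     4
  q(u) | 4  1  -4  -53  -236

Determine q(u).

q(u) = -2u^4 + 5u^3 - 2u^2 - 4u + 4

Using the Lagrange interpolation formula with nodes 0, 1, 2, 3, 4:
  L_0(u) = (u - 1)(u - 2)(u - 3)(u - 4) / 24
  L_1(u) = u(u - 2)(u - 3)(u - 4) / -6
  L_2(u) = u(u - 1)(u - 3)(u - 4) / 4
  L_3(u) = u(u - 1)(u - 2)(u - 4) / -6
  L_4(u) = u(u - 1)(u - 2)(u - 3) / 24
Then q(u) = 4·L_0(u) + 1·L_1(u) - 4·L_2(u) - 53·L_3(u) - 236·L_4(u).
Expanding and collecting terms gives q(u) = -2u^4 + 5u^3 - 2u^2 - 4u + 4.
Check: q(4) = -236. ✓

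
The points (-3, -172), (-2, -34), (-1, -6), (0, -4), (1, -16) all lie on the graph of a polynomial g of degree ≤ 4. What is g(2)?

-102

Forward differences of the values at t = -3, -2, -1, 0, 1:
  g  : -172  -34  -6  -4  -16
  Δ  : 138  28  2  -12
  Δ^2: -110  -26  -14
  Δ^3: 84  12
  Δ^4: -72
The fourth differences are constant, confirming degree 4.
Interpolating (Newton forward form) and evaluating at t = 2 gives g(2) = -102.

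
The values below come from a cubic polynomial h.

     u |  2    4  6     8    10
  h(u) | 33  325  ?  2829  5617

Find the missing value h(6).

1161

On equispaced nodes a degree-3 polynomial has vanishing fourth forward difference, so
  h(2) - 4·h(4) + 6·h(6) - 4·h(8) + h(10) = 0.
Substituting the known values and solving for h(6):
  6·h(6) = 6966
  h(6) = 1161.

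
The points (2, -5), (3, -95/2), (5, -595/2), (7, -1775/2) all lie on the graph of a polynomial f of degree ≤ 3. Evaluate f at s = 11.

Using the Lagrange interpolation formula with nodes 2, 3, 5, 7:
  L_0(s) = (s - 3)(s - 5)(s - 7) / -15
  L_1(s) = (s - 2)(s - 5)(s - 7) / 8
  L_2(s) = (s - 2)(s - 3)(s - 7) / -12
  L_3(s) = (s - 2)(s - 3)(s - 5) / 40
Then f(s) = -5·L_0(s) - 95/2·L_1(s) - 595/2·L_2(s) - 1775/2·L_3(s).
Expanding and collecting terms gives f(s) = -3s^3 + (5/2)s^2 + 2s + 5.
Evaluating at s = 11: f(11) = -7327/2.

-7327/2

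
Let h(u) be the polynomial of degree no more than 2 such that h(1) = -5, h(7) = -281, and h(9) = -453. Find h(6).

-210

Write h(u) = au^2 + bu + c. Substituting each data point gives a linear system:
  a + b + c = -5
  49a + 7b + c = -281
  81a + 9b + c = -453
Solving the system yields a = -5, b = -6, c = 6.
So h(u) = -5u² - 6u + 6.
Then h(6) = -210.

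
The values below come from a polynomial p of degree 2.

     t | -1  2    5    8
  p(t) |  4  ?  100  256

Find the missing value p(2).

On equispaced nodes a degree-2 polynomial has vanishing third forward difference, so
  - p(-1) + 3·p(2) - 3·p(5) + p(8) = 0.
Substituting the known values and solving for p(2):
  3·p(2) = 48
  p(2) = 16.

16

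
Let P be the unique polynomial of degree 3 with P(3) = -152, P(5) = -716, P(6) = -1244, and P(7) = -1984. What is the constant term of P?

Write P(t) = at^3 + bt^2 + ct + d. Substituting each data point gives a linear system:
  27a + 9b + 3c + d = -152
  125a + 25b + 5c + d = -716
  216a + 36b + 6c + d = -1244
  343a + 49b + 7c + d = -1984
Solving the system yields a = -6, b = 2, c = -4, d = 4.
So P(t) = -6t^3 + 2t^2 - 4t + 4.
The constant term is 4.

4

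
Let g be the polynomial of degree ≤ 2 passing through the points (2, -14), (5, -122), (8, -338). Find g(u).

g(u) = -6u^2 + 6u - 2

Write g(u) = au^2 + bu + c. Substituting each data point gives a linear system:
  4a + 2b + c = -14
  25a + 5b + c = -122
  64a + 8b + c = -338
Solving the system yields a = -6, b = 6, c = -2.
So g(u) = -6u^2 + 6u - 2.
Check: g(5) = -122. ✓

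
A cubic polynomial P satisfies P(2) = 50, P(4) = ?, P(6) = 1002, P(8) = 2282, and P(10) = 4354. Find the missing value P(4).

On equispaced nodes a degree-3 polynomial has vanishing fourth forward difference, so
  P(2) - 4·P(4) + 6·P(6) - 4·P(8) + P(10) = 0.
Substituting the known values and solving for P(4):
  -4·P(4) = -1288
  P(4) = 322.

322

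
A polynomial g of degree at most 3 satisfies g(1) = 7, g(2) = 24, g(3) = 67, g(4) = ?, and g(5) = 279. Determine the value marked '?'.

148

The 4 known points determine the degree-3 polynomial uniquely.
Write g(t) = at^3 + bt^2 + ct + d. Substituting each data point gives a linear system:
  a + b + c + d = 7
  8a + 4b + 2c + d = 24
  27a + 9b + 3c + d = 67
  125a + 25b + 5c + d = 279
Solving the system yields a = 2, b = 1, c = 0, d = 4.
So g(t) = 2t³ + t² + 4.
Then g(4) = 148.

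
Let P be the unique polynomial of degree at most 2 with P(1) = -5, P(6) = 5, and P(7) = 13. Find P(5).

-1

Write P(x) = ax^2 + bx + c. Substituting each data point gives a linear system:
  a + b + c = -5
  36a + 6b + c = 5
  49a + 7b + c = 13
Solving the system yields a = 1, b = -5, c = -1.
So P(x) = x² - 5x - 1.
Then P(5) = -1.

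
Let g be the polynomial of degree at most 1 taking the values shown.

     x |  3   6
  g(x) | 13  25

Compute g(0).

1

Write g(x) = ax + b. Substituting each data point gives a linear system:
  3a + b = 13
  6a + b = 25
Solving the system yields a = 4, b = 1.
So g(x) = 4x + 1.
Then g(0) = 1.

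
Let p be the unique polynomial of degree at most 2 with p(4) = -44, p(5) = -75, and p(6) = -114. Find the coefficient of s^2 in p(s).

Write p(s) = as^2 + bs + c. Substituting each data point gives a linear system:
  16a + 4b + c = -44
  25a + 5b + c = -75
  36a + 6b + c = -114
Solving the system yields a = -4, b = 5, c = 0.
So p(s) = -4s^2 + 5s.
The leading coefficient is -4.

-4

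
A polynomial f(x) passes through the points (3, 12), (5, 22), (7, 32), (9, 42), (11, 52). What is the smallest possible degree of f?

1

Forward differences of the values at x = 3, 5, 7, 9, 11:
  f  : 12  22  32  42  52
  Δ  : 10  10  10  10
  Δ^2: 0  0  0
  Δ^3: 0  0
  Δ^4: 0
The first differences are constant (10) and nonzero, while all higher differences vanish, so the minimal degree is 1.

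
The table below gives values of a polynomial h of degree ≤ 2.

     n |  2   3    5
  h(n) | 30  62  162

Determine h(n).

h(n) = 6n^2 + 2n + 2

Write h(n) = an^2 + bn + c. Substituting each data point gives a linear system:
  4a + 2b + c = 30
  9a + 3b + c = 62
  25a + 5b + c = 162
Solving the system yields a = 6, b = 2, c = 2.
So h(n) = 6n^2 + 2n + 2.
Check: h(2) = 30. ✓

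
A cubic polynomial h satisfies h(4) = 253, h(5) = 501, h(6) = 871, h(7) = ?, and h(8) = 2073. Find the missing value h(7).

1387

On equispaced nodes a degree-3 polynomial has vanishing fourth forward difference, so
  h(4) - 4·h(5) + 6·h(6) - 4·h(7) + h(8) = 0.
Substituting the known values and solving for h(7):
  -4·h(7) = -5548
  h(7) = 1387.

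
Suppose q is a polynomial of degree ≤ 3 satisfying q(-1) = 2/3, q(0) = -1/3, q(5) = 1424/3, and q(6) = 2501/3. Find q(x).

q(x) = 4x^3 - 5x - 1/3

Write q(x) = ax^3 + bx^2 + cx + d. Substituting each data point gives a linear system:
  -a + b - c + d = 2/3
  d = -1/3
  125a + 25b + 5c + d = 1424/3
  216a + 36b + 6c + d = 2501/3
Solving the system yields a = 4, b = 0, c = -5, d = -1/3.
So q(x) = 4x^3 - 5x - 1/3.
Check: q(-1) = 2/3. ✓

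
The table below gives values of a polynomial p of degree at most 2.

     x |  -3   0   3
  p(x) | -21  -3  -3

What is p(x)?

Write p(x) = ax^2 + bx + c. Substituting each data point gives a linear system:
  9a - 3b + c = -21
  c = -3
  9a + 3b + c = -3
Solving the system yields a = -1, b = 3, c = -3.
So p(x) = -x² + 3x - 3.
Check: p(0) = -3. ✓

p(x) = -x^2 + 3x - 3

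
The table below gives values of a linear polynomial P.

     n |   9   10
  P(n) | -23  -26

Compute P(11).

-29

Write P(n) = an + b. Substituting each data point gives a linear system:
  9a + b = -23
  10a + b = -26
Solving the system yields a = -3, b = 4.
So P(n) = -3n + 4.
Then P(11) = -29.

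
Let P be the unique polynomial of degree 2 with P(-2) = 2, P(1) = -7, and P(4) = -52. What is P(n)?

P(n) = -2n^2 - 5n

Write P(n) = an^2 + bn + c. Substituting each data point gives a linear system:
  4a - 2b + c = 2
  a + b + c = -7
  16a + 4b + c = -52
Solving the system yields a = -2, b = -5, c = 0.
So P(n) = -2n^2 - 5n.
Check: P(4) = -52. ✓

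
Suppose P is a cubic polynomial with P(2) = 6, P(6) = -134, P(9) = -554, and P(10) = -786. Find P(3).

Write P(t) = at^3 + bt^2 + ct + d. Substituting each data point gives a linear system:
  8a + 4b + 2c + d = 6
  216a + 36b + 6c + d = -134
  729a + 81b + 9c + d = -554
  1000a + 100b + 10c + d = -786
Solving the system yields a = -1, b = 2, c = 1, d = 4.
So P(t) = -t³ + 2t² + t + 4.
Then P(3) = -2.

-2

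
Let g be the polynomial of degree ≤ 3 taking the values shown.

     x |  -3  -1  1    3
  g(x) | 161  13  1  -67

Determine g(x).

g(x) = -4x^3 + 5x^2 - 2x + 2

Write g(x) = ax^3 + bx^2 + cx + d. Substituting each data point gives a linear system:
  -27a + 9b - 3c + d = 161
  -a + b - c + d = 13
  a + b + c + d = 1
  27a + 9b + 3c + d = -67
Solving the system yields a = -4, b = 5, c = -2, d = 2.
So g(x) = -4x³ + 5x² - 2x + 2.
Check: g(1) = 1. ✓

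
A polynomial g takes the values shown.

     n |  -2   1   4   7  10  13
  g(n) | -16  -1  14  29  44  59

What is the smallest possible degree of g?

1

Forward differences of the values at n = -2, 1, 4, 7, 10, 13:
  g  : -16  -1  14  29  44  59
  Δ  : 15  15  15  15  15
  Δ^2: 0  0  0  0
  Δ^3: 0  0  0
  Δ^4: 0  0
  Δ^5: 0
The first differences are constant (15) and nonzero, while all higher differences vanish, so the minimal degree is 1.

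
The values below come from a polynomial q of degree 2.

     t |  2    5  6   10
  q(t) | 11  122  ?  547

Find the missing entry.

183

The 3 known points determine the degree-2 polynomial uniquely.
Write q(t) = at^2 + bt + c. Substituting each data point gives a linear system:
  4a + 2b + c = 11
  25a + 5b + c = 122
  100a + 10b + c = 547
Solving the system yields a = 6, b = -5, c = -3.
So q(t) = 6t² - 5t - 3.
Then q(6) = 183.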